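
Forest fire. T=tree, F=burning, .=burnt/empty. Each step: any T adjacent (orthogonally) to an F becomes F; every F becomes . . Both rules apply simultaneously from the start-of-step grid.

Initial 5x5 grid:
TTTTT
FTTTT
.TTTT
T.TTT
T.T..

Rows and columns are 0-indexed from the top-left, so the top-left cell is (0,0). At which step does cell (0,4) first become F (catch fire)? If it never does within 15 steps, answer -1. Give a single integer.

Step 1: cell (0,4)='T' (+2 fires, +1 burnt)
Step 2: cell (0,4)='T' (+3 fires, +2 burnt)
Step 3: cell (0,4)='T' (+3 fires, +3 burnt)
Step 4: cell (0,4)='T' (+4 fires, +3 burnt)
Step 5: cell (0,4)='F' (+4 fires, +4 burnt)
  -> target ignites at step 5
Step 6: cell (0,4)='.' (+1 fires, +4 burnt)
Step 7: cell (0,4)='.' (+0 fires, +1 burnt)
  fire out at step 7

5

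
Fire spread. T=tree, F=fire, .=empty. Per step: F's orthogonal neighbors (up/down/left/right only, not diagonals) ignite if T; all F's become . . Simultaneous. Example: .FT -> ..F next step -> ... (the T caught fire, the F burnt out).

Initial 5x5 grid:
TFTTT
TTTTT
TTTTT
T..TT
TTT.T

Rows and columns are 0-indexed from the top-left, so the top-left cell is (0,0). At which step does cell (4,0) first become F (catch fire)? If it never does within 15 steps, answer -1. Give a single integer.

Step 1: cell (4,0)='T' (+3 fires, +1 burnt)
Step 2: cell (4,0)='T' (+4 fires, +3 burnt)
Step 3: cell (4,0)='T' (+4 fires, +4 burnt)
Step 4: cell (4,0)='T' (+3 fires, +4 burnt)
Step 5: cell (4,0)='F' (+3 fires, +3 burnt)
  -> target ignites at step 5
Step 6: cell (4,0)='.' (+2 fires, +3 burnt)
Step 7: cell (4,0)='.' (+2 fires, +2 burnt)
Step 8: cell (4,0)='.' (+0 fires, +2 burnt)
  fire out at step 8

5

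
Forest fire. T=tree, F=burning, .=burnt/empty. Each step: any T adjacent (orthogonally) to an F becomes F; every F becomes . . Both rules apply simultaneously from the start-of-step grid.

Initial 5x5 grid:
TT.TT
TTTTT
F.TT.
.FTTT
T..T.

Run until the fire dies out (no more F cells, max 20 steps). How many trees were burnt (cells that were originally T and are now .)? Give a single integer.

Step 1: +2 fires, +2 burnt (F count now 2)
Step 2: +4 fires, +2 burnt (F count now 4)
Step 3: +5 fires, +4 burnt (F count now 5)
Step 4: +1 fires, +5 burnt (F count now 1)
Step 5: +2 fires, +1 burnt (F count now 2)
Step 6: +1 fires, +2 burnt (F count now 1)
Step 7: +0 fires, +1 burnt (F count now 0)
Fire out after step 7
Initially T: 16, now '.': 24
Total burnt (originally-T cells now '.'): 15

Answer: 15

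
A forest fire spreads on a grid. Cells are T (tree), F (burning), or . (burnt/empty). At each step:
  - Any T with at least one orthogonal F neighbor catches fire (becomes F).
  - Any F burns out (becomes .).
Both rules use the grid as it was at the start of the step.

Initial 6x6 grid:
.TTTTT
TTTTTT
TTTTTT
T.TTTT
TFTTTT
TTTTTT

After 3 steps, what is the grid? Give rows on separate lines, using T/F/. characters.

Step 1: 3 trees catch fire, 1 burn out
  .TTTTT
  TTTTTT
  TTTTTT
  T.TTTT
  F.FTTT
  TFTTTT
Step 2: 5 trees catch fire, 3 burn out
  .TTTTT
  TTTTTT
  TTTTTT
  F.FTTT
  ...FTT
  F.FTTT
Step 3: 5 trees catch fire, 5 burn out
  .TTTTT
  TTTTTT
  FTFTTT
  ...FTT
  ....FT
  ...FTT

.TTTTT
TTTTTT
FTFTTT
...FTT
....FT
...FTT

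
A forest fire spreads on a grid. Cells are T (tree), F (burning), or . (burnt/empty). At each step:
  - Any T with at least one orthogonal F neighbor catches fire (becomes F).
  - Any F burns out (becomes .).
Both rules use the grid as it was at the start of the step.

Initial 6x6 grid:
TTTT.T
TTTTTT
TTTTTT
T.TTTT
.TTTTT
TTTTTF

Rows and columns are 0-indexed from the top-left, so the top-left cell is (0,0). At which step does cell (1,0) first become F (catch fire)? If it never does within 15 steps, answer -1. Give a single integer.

Step 1: cell (1,0)='T' (+2 fires, +1 burnt)
Step 2: cell (1,0)='T' (+3 fires, +2 burnt)
Step 3: cell (1,0)='T' (+4 fires, +3 burnt)
Step 4: cell (1,0)='T' (+5 fires, +4 burnt)
Step 5: cell (1,0)='T' (+6 fires, +5 burnt)
Step 6: cell (1,0)='T' (+2 fires, +6 burnt)
Step 7: cell (1,0)='T' (+3 fires, +2 burnt)
Step 8: cell (1,0)='T' (+3 fires, +3 burnt)
Step 9: cell (1,0)='F' (+3 fires, +3 burnt)
  -> target ignites at step 9
Step 10: cell (1,0)='.' (+1 fires, +3 burnt)
Step 11: cell (1,0)='.' (+0 fires, +1 burnt)
  fire out at step 11

9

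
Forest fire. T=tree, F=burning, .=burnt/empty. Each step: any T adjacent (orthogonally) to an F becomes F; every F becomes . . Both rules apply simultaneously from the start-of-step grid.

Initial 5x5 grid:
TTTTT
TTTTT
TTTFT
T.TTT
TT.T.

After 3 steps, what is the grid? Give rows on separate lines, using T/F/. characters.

Step 1: 4 trees catch fire, 1 burn out
  TTTTT
  TTTFT
  TTF.F
  T.TFT
  TT.T.
Step 2: 7 trees catch fire, 4 burn out
  TTTFT
  TTF.F
  TF...
  T.F.F
  TT.F.
Step 3: 4 trees catch fire, 7 burn out
  TTF.F
  TF...
  F....
  T....
  TT...

TTF.F
TF...
F....
T....
TT...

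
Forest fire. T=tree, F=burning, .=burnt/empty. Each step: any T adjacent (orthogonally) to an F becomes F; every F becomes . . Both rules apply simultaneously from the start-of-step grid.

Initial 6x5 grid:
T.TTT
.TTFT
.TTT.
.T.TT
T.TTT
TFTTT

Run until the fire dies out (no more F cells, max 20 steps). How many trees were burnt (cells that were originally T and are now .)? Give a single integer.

Answer: 20

Derivation:
Step 1: +6 fires, +2 burnt (F count now 6)
Step 2: +8 fires, +6 burnt (F count now 8)
Step 3: +4 fires, +8 burnt (F count now 4)
Step 4: +2 fires, +4 burnt (F count now 2)
Step 5: +0 fires, +2 burnt (F count now 0)
Fire out after step 5
Initially T: 21, now '.': 29
Total burnt (originally-T cells now '.'): 20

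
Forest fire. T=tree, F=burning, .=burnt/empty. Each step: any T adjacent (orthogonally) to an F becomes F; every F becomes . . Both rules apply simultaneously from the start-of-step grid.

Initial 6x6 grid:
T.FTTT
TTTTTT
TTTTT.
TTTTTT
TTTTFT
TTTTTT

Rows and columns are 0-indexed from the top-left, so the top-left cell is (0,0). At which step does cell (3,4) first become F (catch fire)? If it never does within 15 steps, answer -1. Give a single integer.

Step 1: cell (3,4)='F' (+6 fires, +2 burnt)
  -> target ignites at step 1
Step 2: cell (3,4)='.' (+10 fires, +6 burnt)
Step 3: cell (3,4)='.' (+8 fires, +10 burnt)
Step 4: cell (3,4)='.' (+6 fires, +8 burnt)
Step 5: cell (3,4)='.' (+2 fires, +6 burnt)
Step 6: cell (3,4)='.' (+0 fires, +2 burnt)
  fire out at step 6

1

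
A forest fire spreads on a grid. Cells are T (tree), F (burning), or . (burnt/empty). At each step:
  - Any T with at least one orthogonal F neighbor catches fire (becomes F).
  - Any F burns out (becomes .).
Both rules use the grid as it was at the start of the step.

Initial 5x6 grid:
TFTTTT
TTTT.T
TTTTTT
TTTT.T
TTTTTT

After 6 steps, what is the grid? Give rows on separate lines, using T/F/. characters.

Step 1: 3 trees catch fire, 1 burn out
  F.FTTT
  TFTT.T
  TTTTTT
  TTTT.T
  TTTTTT
Step 2: 4 trees catch fire, 3 burn out
  ...FTT
  F.FT.T
  TFTTTT
  TTTT.T
  TTTTTT
Step 3: 5 trees catch fire, 4 burn out
  ....FT
  ...F.T
  F.FTTT
  TFTT.T
  TTTTTT
Step 4: 5 trees catch fire, 5 burn out
  .....F
  .....T
  ...FTT
  F.FT.T
  TFTTTT
Step 5: 5 trees catch fire, 5 burn out
  ......
  .....F
  ....FT
  ...F.T
  F.FTTT
Step 6: 2 trees catch fire, 5 burn out
  ......
  ......
  .....F
  .....T
  ...FTT

......
......
.....F
.....T
...FTT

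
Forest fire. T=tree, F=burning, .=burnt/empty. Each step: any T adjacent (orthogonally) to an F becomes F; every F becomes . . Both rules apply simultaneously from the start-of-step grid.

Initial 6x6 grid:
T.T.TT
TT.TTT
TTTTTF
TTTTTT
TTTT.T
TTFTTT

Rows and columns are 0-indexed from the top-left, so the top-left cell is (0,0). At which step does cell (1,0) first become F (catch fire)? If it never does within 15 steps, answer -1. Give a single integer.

Step 1: cell (1,0)='T' (+6 fires, +2 burnt)
Step 2: cell (1,0)='T' (+10 fires, +6 burnt)
Step 3: cell (1,0)='T' (+7 fires, +10 burnt)
Step 4: cell (1,0)='T' (+2 fires, +7 burnt)
Step 5: cell (1,0)='T' (+2 fires, +2 burnt)
Step 6: cell (1,0)='F' (+1 fires, +2 burnt)
  -> target ignites at step 6
Step 7: cell (1,0)='.' (+1 fires, +1 burnt)
Step 8: cell (1,0)='.' (+0 fires, +1 burnt)
  fire out at step 8

6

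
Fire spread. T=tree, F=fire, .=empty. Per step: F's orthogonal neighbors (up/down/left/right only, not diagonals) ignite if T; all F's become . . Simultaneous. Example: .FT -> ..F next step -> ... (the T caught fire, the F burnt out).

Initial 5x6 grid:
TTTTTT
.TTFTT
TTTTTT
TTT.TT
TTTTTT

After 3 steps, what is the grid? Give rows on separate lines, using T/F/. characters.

Step 1: 4 trees catch fire, 1 burn out
  TTTFTT
  .TF.FT
  TTTFTT
  TTT.TT
  TTTTTT
Step 2: 6 trees catch fire, 4 burn out
  TTF.FT
  .F...F
  TTF.FT
  TTT.TT
  TTTTTT
Step 3: 6 trees catch fire, 6 burn out
  TF...F
  ......
  TF...F
  TTF.FT
  TTTTTT

TF...F
......
TF...F
TTF.FT
TTTTTT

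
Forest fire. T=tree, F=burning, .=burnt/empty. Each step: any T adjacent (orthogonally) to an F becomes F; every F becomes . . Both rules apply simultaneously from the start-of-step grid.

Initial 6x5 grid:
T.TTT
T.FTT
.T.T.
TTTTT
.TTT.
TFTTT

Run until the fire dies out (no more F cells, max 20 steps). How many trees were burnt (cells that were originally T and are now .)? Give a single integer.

Step 1: +5 fires, +2 burnt (F count now 5)
Step 2: +6 fires, +5 burnt (F count now 6)
Step 3: +7 fires, +6 burnt (F count now 7)
Step 4: +1 fires, +7 burnt (F count now 1)
Step 5: +0 fires, +1 burnt (F count now 0)
Fire out after step 5
Initially T: 21, now '.': 28
Total burnt (originally-T cells now '.'): 19

Answer: 19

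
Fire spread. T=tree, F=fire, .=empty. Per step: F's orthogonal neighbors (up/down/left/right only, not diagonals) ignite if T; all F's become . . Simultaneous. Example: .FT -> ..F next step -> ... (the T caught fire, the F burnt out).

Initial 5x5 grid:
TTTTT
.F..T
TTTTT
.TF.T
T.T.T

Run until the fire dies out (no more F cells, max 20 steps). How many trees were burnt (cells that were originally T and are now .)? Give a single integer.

Answer: 15

Derivation:
Step 1: +5 fires, +2 burnt (F count now 5)
Step 2: +4 fires, +5 burnt (F count now 4)
Step 3: +2 fires, +4 burnt (F count now 2)
Step 4: +3 fires, +2 burnt (F count now 3)
Step 5: +1 fires, +3 burnt (F count now 1)
Step 6: +0 fires, +1 burnt (F count now 0)
Fire out after step 6
Initially T: 16, now '.': 24
Total burnt (originally-T cells now '.'): 15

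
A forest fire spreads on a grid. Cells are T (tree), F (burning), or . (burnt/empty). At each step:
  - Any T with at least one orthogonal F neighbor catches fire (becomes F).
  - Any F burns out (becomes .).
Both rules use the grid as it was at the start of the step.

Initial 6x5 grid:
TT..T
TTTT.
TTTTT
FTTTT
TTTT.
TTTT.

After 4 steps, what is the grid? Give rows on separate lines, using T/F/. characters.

Step 1: 3 trees catch fire, 1 burn out
  TT..T
  TTTT.
  FTTTT
  .FTTT
  FTTT.
  TTTT.
Step 2: 5 trees catch fire, 3 burn out
  TT..T
  FTTT.
  .FTTT
  ..FTT
  .FTT.
  FTTT.
Step 3: 6 trees catch fire, 5 burn out
  FT..T
  .FTT.
  ..FTT
  ...FT
  ..FT.
  .FTT.
Step 4: 6 trees catch fire, 6 burn out
  .F..T
  ..FT.
  ...FT
  ....F
  ...F.
  ..FT.

.F..T
..FT.
...FT
....F
...F.
..FT.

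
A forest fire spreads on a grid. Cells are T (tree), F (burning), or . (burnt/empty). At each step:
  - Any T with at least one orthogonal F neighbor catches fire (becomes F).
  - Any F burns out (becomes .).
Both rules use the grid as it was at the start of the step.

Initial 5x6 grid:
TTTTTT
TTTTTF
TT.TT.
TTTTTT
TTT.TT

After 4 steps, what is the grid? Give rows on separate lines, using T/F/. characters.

Step 1: 2 trees catch fire, 1 burn out
  TTTTTF
  TTTTF.
  TT.TT.
  TTTTTT
  TTT.TT
Step 2: 3 trees catch fire, 2 burn out
  TTTTF.
  TTTF..
  TT.TF.
  TTTTTT
  TTT.TT
Step 3: 4 trees catch fire, 3 burn out
  TTTF..
  TTF...
  TT.F..
  TTTTFT
  TTT.TT
Step 4: 5 trees catch fire, 4 burn out
  TTF...
  TF....
  TT....
  TTTF.F
  TTT.FT

TTF...
TF....
TT....
TTTF.F
TTT.FT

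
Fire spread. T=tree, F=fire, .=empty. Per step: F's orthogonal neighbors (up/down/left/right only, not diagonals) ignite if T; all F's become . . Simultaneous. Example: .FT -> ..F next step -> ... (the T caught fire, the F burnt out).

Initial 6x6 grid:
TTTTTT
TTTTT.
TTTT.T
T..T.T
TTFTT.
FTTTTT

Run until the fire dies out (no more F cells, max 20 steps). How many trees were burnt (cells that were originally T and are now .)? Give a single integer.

Answer: 26

Derivation:
Step 1: +5 fires, +2 burnt (F count now 5)
Step 2: +4 fires, +5 burnt (F count now 4)
Step 3: +3 fires, +4 burnt (F count now 3)
Step 4: +5 fires, +3 burnt (F count now 5)
Step 5: +5 fires, +5 burnt (F count now 5)
Step 6: +3 fires, +5 burnt (F count now 3)
Step 7: +1 fires, +3 burnt (F count now 1)
Step 8: +0 fires, +1 burnt (F count now 0)
Fire out after step 8
Initially T: 28, now '.': 34
Total burnt (originally-T cells now '.'): 26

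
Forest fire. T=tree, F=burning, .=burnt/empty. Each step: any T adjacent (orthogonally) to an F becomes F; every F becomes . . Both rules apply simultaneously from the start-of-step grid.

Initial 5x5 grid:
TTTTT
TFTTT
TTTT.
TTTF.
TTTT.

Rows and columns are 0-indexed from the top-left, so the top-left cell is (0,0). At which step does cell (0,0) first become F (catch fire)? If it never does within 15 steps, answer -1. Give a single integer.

Step 1: cell (0,0)='T' (+7 fires, +2 burnt)
Step 2: cell (0,0)='F' (+7 fires, +7 burnt)
  -> target ignites at step 2
Step 3: cell (0,0)='.' (+4 fires, +7 burnt)
Step 4: cell (0,0)='.' (+2 fires, +4 burnt)
Step 5: cell (0,0)='.' (+0 fires, +2 burnt)
  fire out at step 5

2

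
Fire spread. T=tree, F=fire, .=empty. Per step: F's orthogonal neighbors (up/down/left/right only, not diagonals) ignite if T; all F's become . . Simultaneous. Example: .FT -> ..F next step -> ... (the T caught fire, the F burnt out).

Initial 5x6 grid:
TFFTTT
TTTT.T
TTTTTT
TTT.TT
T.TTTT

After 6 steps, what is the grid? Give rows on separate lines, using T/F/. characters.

Step 1: 4 trees catch fire, 2 burn out
  F..FTT
  TFFT.T
  TTTTTT
  TTT.TT
  T.TTTT
Step 2: 5 trees catch fire, 4 burn out
  ....FT
  F..F.T
  TFFTTT
  TTT.TT
  T.TTTT
Step 3: 5 trees catch fire, 5 burn out
  .....F
  .....T
  F..FTT
  TFF.TT
  T.TTTT
Step 4: 4 trees catch fire, 5 burn out
  ......
  .....F
  ....FT
  F...TT
  T.FTTT
Step 5: 4 trees catch fire, 4 burn out
  ......
  ......
  .....F
  ....FT
  F..FTT
Step 6: 2 trees catch fire, 4 burn out
  ......
  ......
  ......
  .....F
  ....FT

......
......
......
.....F
....FT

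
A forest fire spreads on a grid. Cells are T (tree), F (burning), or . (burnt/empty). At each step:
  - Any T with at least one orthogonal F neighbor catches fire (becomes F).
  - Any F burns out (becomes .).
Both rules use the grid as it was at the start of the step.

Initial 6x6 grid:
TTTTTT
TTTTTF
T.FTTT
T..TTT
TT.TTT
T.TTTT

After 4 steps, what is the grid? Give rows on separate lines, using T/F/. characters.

Step 1: 5 trees catch fire, 2 burn out
  TTTTTF
  TTFTF.
  T..FTF
  T..TTT
  TT.TTT
  T.TTTT
Step 2: 7 trees catch fire, 5 burn out
  TTFTF.
  TF.F..
  T...F.
  T..FTF
  TT.TTT
  T.TTTT
Step 3: 6 trees catch fire, 7 burn out
  TF.F..
  F.....
  T.....
  T...F.
  TT.FTF
  T.TTTT
Step 4: 5 trees catch fire, 6 burn out
  F.....
  ......
  F.....
  T.....
  TT..F.
  T.TFTF

F.....
......
F.....
T.....
TT..F.
T.TFTF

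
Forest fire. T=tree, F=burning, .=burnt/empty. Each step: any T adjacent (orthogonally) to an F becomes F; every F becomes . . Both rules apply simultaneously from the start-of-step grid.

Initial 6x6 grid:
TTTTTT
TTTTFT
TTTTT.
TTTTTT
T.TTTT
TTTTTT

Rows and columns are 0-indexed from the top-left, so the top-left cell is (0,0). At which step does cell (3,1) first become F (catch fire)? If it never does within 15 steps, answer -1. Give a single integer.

Step 1: cell (3,1)='T' (+4 fires, +1 burnt)
Step 2: cell (3,1)='T' (+5 fires, +4 burnt)
Step 3: cell (3,1)='T' (+6 fires, +5 burnt)
Step 4: cell (3,1)='T' (+7 fires, +6 burnt)
Step 5: cell (3,1)='F' (+6 fires, +7 burnt)
  -> target ignites at step 5
Step 6: cell (3,1)='.' (+2 fires, +6 burnt)
Step 7: cell (3,1)='.' (+2 fires, +2 burnt)
Step 8: cell (3,1)='.' (+1 fires, +2 burnt)
Step 9: cell (3,1)='.' (+0 fires, +1 burnt)
  fire out at step 9

5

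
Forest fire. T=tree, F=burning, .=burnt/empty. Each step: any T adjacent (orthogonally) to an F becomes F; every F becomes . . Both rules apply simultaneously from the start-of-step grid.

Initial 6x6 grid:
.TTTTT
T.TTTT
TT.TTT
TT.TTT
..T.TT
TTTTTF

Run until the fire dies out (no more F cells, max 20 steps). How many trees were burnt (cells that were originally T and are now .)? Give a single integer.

Answer: 23

Derivation:
Step 1: +2 fires, +1 burnt (F count now 2)
Step 2: +3 fires, +2 burnt (F count now 3)
Step 3: +3 fires, +3 burnt (F count now 3)
Step 4: +5 fires, +3 burnt (F count now 5)
Step 5: +4 fires, +5 burnt (F count now 4)
Step 6: +2 fires, +4 burnt (F count now 2)
Step 7: +2 fires, +2 burnt (F count now 2)
Step 8: +1 fires, +2 burnt (F count now 1)
Step 9: +1 fires, +1 burnt (F count now 1)
Step 10: +0 fires, +1 burnt (F count now 0)
Fire out after step 10
Initially T: 28, now '.': 31
Total burnt (originally-T cells now '.'): 23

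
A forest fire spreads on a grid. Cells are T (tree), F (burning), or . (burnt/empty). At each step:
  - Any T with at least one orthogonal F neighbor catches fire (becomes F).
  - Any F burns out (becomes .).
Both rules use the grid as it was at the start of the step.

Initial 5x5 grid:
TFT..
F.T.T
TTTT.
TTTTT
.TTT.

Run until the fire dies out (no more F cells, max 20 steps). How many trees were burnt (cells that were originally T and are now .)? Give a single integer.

Step 1: +3 fires, +2 burnt (F count now 3)
Step 2: +3 fires, +3 burnt (F count now 3)
Step 3: +2 fires, +3 burnt (F count now 2)
Step 4: +3 fires, +2 burnt (F count now 3)
Step 5: +2 fires, +3 burnt (F count now 2)
Step 6: +2 fires, +2 burnt (F count now 2)
Step 7: +0 fires, +2 burnt (F count now 0)
Fire out after step 7
Initially T: 16, now '.': 24
Total burnt (originally-T cells now '.'): 15

Answer: 15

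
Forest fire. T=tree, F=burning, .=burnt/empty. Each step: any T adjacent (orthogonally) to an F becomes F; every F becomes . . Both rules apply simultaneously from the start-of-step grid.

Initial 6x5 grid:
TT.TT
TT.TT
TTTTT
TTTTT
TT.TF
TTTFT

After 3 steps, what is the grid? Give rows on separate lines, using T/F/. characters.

Step 1: 4 trees catch fire, 2 burn out
  TT.TT
  TT.TT
  TTTTT
  TTTTF
  TT.F.
  TTF.F
Step 2: 3 trees catch fire, 4 burn out
  TT.TT
  TT.TT
  TTTTF
  TTTF.
  TT...
  TF...
Step 3: 5 trees catch fire, 3 burn out
  TT.TT
  TT.TF
  TTTF.
  TTF..
  TF...
  F....

TT.TT
TT.TF
TTTF.
TTF..
TF...
F....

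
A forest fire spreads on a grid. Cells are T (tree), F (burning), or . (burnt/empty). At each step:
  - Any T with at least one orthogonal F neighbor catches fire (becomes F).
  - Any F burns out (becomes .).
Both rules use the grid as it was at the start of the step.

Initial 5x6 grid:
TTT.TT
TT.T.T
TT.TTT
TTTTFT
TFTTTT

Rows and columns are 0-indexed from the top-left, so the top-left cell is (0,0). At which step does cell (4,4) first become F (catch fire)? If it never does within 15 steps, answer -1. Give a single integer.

Step 1: cell (4,4)='F' (+7 fires, +2 burnt)
  -> target ignites at step 1
Step 2: cell (4,4)='.' (+7 fires, +7 burnt)
Step 3: cell (4,4)='.' (+4 fires, +7 burnt)
Step 4: cell (4,4)='.' (+3 fires, +4 burnt)
Step 5: cell (4,4)='.' (+3 fires, +3 burnt)
Step 6: cell (4,4)='.' (+0 fires, +3 burnt)
  fire out at step 6

1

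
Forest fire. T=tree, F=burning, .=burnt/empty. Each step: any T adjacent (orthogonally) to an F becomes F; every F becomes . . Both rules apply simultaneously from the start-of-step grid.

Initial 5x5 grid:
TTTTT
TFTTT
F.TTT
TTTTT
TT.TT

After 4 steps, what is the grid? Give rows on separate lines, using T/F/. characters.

Step 1: 4 trees catch fire, 2 burn out
  TFTTT
  F.FTT
  ..TTT
  FTTTT
  TT.TT
Step 2: 6 trees catch fire, 4 burn out
  F.FTT
  ...FT
  ..FTT
  .FTTT
  FT.TT
Step 3: 5 trees catch fire, 6 burn out
  ...FT
  ....F
  ...FT
  ..FTT
  .F.TT
Step 4: 3 trees catch fire, 5 burn out
  ....F
  .....
  ....F
  ...FT
  ...TT

....F
.....
....F
...FT
...TT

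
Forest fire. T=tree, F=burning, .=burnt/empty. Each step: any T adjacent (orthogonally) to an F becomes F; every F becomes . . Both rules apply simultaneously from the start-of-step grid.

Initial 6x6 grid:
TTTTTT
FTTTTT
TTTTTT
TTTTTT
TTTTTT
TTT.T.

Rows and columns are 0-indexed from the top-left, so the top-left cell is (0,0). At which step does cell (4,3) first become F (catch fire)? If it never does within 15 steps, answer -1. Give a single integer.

Step 1: cell (4,3)='T' (+3 fires, +1 burnt)
Step 2: cell (4,3)='T' (+4 fires, +3 burnt)
Step 3: cell (4,3)='T' (+5 fires, +4 burnt)
Step 4: cell (4,3)='T' (+6 fires, +5 burnt)
Step 5: cell (4,3)='T' (+6 fires, +6 burnt)
Step 6: cell (4,3)='F' (+5 fires, +6 burnt)
  -> target ignites at step 6
Step 7: cell (4,3)='.' (+2 fires, +5 burnt)
Step 8: cell (4,3)='.' (+2 fires, +2 burnt)
Step 9: cell (4,3)='.' (+0 fires, +2 burnt)
  fire out at step 9

6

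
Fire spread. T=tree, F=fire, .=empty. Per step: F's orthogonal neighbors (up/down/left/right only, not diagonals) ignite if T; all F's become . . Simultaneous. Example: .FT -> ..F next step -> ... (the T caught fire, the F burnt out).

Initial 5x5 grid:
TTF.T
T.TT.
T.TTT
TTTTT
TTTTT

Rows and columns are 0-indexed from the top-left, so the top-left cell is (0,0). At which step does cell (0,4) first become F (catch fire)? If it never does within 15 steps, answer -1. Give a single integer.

Step 1: cell (0,4)='T' (+2 fires, +1 burnt)
Step 2: cell (0,4)='T' (+3 fires, +2 burnt)
Step 3: cell (0,4)='T' (+3 fires, +3 burnt)
Step 4: cell (0,4)='T' (+5 fires, +3 burnt)
Step 5: cell (0,4)='T' (+4 fires, +5 burnt)
Step 6: cell (0,4)='T' (+2 fires, +4 burnt)
Step 7: cell (0,4)='T' (+0 fires, +2 burnt)
  fire out at step 7
Target never catches fire within 15 steps

-1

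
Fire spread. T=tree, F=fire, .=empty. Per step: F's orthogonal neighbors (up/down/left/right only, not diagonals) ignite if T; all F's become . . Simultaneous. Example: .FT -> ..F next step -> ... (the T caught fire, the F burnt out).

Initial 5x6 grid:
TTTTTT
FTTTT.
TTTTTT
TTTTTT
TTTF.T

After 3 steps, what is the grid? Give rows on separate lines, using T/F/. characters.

Step 1: 5 trees catch fire, 2 burn out
  FTTTTT
  .FTTT.
  FTTTTT
  TTTFTT
  TTF..T
Step 2: 8 trees catch fire, 5 burn out
  .FTTTT
  ..FTT.
  .FTFTT
  FTF.FT
  TF...T
Step 3: 7 trees catch fire, 8 burn out
  ..FTTT
  ...FT.
  ..F.FT
  .F...F
  F....T

..FTTT
...FT.
..F.FT
.F...F
F....T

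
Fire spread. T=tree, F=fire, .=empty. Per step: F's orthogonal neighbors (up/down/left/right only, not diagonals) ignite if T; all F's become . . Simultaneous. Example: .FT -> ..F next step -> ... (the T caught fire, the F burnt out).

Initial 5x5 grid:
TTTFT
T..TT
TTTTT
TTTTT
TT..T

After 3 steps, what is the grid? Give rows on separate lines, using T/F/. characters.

Step 1: 3 trees catch fire, 1 burn out
  TTF.F
  T..FT
  TTTTT
  TTTTT
  TT..T
Step 2: 3 trees catch fire, 3 burn out
  TF...
  T...F
  TTTFT
  TTTTT
  TT..T
Step 3: 4 trees catch fire, 3 burn out
  F....
  T....
  TTF.F
  TTTFT
  TT..T

F....
T....
TTF.F
TTTFT
TT..T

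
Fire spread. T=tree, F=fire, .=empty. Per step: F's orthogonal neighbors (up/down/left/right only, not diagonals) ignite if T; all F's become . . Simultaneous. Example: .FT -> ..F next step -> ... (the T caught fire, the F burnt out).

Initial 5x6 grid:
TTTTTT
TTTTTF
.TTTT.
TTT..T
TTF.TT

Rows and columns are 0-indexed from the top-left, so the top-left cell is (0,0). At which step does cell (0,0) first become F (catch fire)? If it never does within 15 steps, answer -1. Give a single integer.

Step 1: cell (0,0)='T' (+4 fires, +2 burnt)
Step 2: cell (0,0)='T' (+6 fires, +4 burnt)
Step 3: cell (0,0)='T' (+5 fires, +6 burnt)
Step 4: cell (0,0)='T' (+2 fires, +5 burnt)
Step 5: cell (0,0)='T' (+2 fires, +2 burnt)
Step 6: cell (0,0)='F' (+1 fires, +2 burnt)
  -> target ignites at step 6
Step 7: cell (0,0)='.' (+0 fires, +1 burnt)
  fire out at step 7

6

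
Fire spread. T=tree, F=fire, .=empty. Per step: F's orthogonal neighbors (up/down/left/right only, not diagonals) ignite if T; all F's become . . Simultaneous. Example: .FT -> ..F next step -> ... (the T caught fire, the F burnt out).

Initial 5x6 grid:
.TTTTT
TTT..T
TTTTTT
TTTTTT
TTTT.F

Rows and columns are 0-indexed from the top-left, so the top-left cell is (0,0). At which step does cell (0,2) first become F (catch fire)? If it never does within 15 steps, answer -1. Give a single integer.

Step 1: cell (0,2)='T' (+1 fires, +1 burnt)
Step 2: cell (0,2)='T' (+2 fires, +1 burnt)
Step 3: cell (0,2)='T' (+3 fires, +2 burnt)
Step 4: cell (0,2)='T' (+4 fires, +3 burnt)
Step 5: cell (0,2)='T' (+4 fires, +4 burnt)
Step 6: cell (0,2)='T' (+5 fires, +4 burnt)
Step 7: cell (0,2)='F' (+4 fires, +5 burnt)
  -> target ignites at step 7
Step 8: cell (0,2)='.' (+2 fires, +4 burnt)
Step 9: cell (0,2)='.' (+0 fires, +2 burnt)
  fire out at step 9

7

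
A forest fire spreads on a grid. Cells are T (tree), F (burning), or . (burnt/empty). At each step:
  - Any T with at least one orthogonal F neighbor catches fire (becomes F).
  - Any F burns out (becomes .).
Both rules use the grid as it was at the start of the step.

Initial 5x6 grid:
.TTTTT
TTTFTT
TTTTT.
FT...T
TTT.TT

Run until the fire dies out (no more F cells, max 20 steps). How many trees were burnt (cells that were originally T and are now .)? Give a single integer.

Answer: 19

Derivation:
Step 1: +7 fires, +2 burnt (F count now 7)
Step 2: +9 fires, +7 burnt (F count now 9)
Step 3: +3 fires, +9 burnt (F count now 3)
Step 4: +0 fires, +3 burnt (F count now 0)
Fire out after step 4
Initially T: 22, now '.': 27
Total burnt (originally-T cells now '.'): 19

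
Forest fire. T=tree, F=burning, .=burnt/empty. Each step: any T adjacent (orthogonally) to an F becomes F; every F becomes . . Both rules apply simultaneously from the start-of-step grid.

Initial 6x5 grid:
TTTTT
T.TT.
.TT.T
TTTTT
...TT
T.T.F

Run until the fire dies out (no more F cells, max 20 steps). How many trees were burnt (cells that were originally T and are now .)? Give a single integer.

Answer: 18

Derivation:
Step 1: +1 fires, +1 burnt (F count now 1)
Step 2: +2 fires, +1 burnt (F count now 2)
Step 3: +2 fires, +2 burnt (F count now 2)
Step 4: +1 fires, +2 burnt (F count now 1)
Step 5: +2 fires, +1 burnt (F count now 2)
Step 6: +3 fires, +2 burnt (F count now 3)
Step 7: +2 fires, +3 burnt (F count now 2)
Step 8: +2 fires, +2 burnt (F count now 2)
Step 9: +2 fires, +2 burnt (F count now 2)
Step 10: +1 fires, +2 burnt (F count now 1)
Step 11: +0 fires, +1 burnt (F count now 0)
Fire out after step 11
Initially T: 20, now '.': 28
Total burnt (originally-T cells now '.'): 18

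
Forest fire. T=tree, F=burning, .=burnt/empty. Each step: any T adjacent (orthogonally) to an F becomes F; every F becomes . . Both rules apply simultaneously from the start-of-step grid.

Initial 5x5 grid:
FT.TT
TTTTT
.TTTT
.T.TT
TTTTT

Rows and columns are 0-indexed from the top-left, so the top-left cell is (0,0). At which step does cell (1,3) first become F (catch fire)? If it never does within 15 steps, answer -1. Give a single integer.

Step 1: cell (1,3)='T' (+2 fires, +1 burnt)
Step 2: cell (1,3)='T' (+1 fires, +2 burnt)
Step 3: cell (1,3)='T' (+2 fires, +1 burnt)
Step 4: cell (1,3)='F' (+3 fires, +2 burnt)
  -> target ignites at step 4
Step 5: cell (1,3)='.' (+4 fires, +3 burnt)
Step 6: cell (1,3)='.' (+5 fires, +4 burnt)
Step 7: cell (1,3)='.' (+2 fires, +5 burnt)
Step 8: cell (1,3)='.' (+1 fires, +2 burnt)
Step 9: cell (1,3)='.' (+0 fires, +1 burnt)
  fire out at step 9

4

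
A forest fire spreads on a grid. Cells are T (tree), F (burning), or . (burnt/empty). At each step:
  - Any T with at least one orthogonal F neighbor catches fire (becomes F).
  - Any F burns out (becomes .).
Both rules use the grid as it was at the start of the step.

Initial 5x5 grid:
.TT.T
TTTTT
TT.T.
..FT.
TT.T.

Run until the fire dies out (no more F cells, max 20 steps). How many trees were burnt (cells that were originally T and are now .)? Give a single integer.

Step 1: +1 fires, +1 burnt (F count now 1)
Step 2: +2 fires, +1 burnt (F count now 2)
Step 3: +1 fires, +2 burnt (F count now 1)
Step 4: +2 fires, +1 burnt (F count now 2)
Step 5: +3 fires, +2 burnt (F count now 3)
Step 6: +3 fires, +3 burnt (F count now 3)
Step 7: +1 fires, +3 burnt (F count now 1)
Step 8: +0 fires, +1 burnt (F count now 0)
Fire out after step 8
Initially T: 15, now '.': 23
Total burnt (originally-T cells now '.'): 13

Answer: 13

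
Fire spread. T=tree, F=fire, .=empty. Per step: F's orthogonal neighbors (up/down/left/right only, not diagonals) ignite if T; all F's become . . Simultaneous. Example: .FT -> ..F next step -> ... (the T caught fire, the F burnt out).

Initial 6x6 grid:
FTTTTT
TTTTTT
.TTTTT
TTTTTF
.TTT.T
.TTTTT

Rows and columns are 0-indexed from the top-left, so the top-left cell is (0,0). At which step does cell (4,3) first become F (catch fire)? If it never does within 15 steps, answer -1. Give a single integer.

Step 1: cell (4,3)='T' (+5 fires, +2 burnt)
Step 2: cell (4,3)='T' (+6 fires, +5 burnt)
Step 3: cell (4,3)='F' (+9 fires, +6 burnt)
  -> target ignites at step 3
Step 4: cell (4,3)='.' (+6 fires, +9 burnt)
Step 5: cell (4,3)='.' (+3 fires, +6 burnt)
Step 6: cell (4,3)='.' (+1 fires, +3 burnt)
Step 7: cell (4,3)='.' (+0 fires, +1 burnt)
  fire out at step 7

3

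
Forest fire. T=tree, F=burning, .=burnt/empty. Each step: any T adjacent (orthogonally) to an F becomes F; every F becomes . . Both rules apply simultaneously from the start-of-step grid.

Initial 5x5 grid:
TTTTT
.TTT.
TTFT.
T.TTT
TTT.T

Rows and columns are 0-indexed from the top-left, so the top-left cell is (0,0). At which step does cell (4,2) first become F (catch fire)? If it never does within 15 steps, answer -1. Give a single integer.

Step 1: cell (4,2)='T' (+4 fires, +1 burnt)
Step 2: cell (4,2)='F' (+6 fires, +4 burnt)
  -> target ignites at step 2
Step 3: cell (4,2)='.' (+5 fires, +6 burnt)
Step 4: cell (4,2)='.' (+4 fires, +5 burnt)
Step 5: cell (4,2)='.' (+0 fires, +4 burnt)
  fire out at step 5

2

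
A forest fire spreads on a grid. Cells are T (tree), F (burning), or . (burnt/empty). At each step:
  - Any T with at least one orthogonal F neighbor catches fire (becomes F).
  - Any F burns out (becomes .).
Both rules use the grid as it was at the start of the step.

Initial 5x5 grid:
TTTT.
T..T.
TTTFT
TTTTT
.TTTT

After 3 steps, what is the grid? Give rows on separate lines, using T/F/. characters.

Step 1: 4 trees catch fire, 1 burn out
  TTTT.
  T..F.
  TTF.F
  TTTFT
  .TTTT
Step 2: 5 trees catch fire, 4 burn out
  TTTF.
  T....
  TF...
  TTF.F
  .TTFT
Step 3: 5 trees catch fire, 5 burn out
  TTF..
  T....
  F....
  TF...
  .TF.F

TTF..
T....
F....
TF...
.TF.F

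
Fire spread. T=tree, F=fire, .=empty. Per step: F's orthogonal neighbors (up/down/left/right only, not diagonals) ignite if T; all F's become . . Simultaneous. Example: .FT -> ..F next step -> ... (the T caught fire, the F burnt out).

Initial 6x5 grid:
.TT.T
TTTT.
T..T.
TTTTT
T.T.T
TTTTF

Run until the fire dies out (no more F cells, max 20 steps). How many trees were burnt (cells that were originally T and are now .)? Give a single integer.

Step 1: +2 fires, +1 burnt (F count now 2)
Step 2: +2 fires, +2 burnt (F count now 2)
Step 3: +3 fires, +2 burnt (F count now 3)
Step 4: +3 fires, +3 burnt (F count now 3)
Step 5: +3 fires, +3 burnt (F count now 3)
Step 6: +2 fires, +3 burnt (F count now 2)
Step 7: +3 fires, +2 burnt (F count now 3)
Step 8: +2 fires, +3 burnt (F count now 2)
Step 9: +0 fires, +2 burnt (F count now 0)
Fire out after step 9
Initially T: 21, now '.': 29
Total burnt (originally-T cells now '.'): 20

Answer: 20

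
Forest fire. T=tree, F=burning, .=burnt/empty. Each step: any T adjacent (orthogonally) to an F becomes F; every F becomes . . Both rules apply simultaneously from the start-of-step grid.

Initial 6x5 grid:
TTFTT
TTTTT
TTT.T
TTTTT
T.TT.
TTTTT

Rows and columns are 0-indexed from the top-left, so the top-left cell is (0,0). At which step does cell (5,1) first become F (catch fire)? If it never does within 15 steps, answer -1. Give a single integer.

Step 1: cell (5,1)='T' (+3 fires, +1 burnt)
Step 2: cell (5,1)='T' (+5 fires, +3 burnt)
Step 3: cell (5,1)='T' (+4 fires, +5 burnt)
Step 4: cell (5,1)='T' (+5 fires, +4 burnt)
Step 5: cell (5,1)='T' (+4 fires, +5 burnt)
Step 6: cell (5,1)='F' (+3 fires, +4 burnt)
  -> target ignites at step 6
Step 7: cell (5,1)='.' (+2 fires, +3 burnt)
Step 8: cell (5,1)='.' (+0 fires, +2 burnt)
  fire out at step 8

6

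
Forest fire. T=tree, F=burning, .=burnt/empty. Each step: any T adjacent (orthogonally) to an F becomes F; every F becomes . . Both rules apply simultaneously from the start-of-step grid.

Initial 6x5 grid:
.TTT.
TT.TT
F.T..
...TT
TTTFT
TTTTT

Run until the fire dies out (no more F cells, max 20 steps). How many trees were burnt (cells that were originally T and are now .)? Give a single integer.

Answer: 18

Derivation:
Step 1: +5 fires, +2 burnt (F count now 5)
Step 2: +5 fires, +5 burnt (F count now 5)
Step 3: +3 fires, +5 burnt (F count now 3)
Step 4: +2 fires, +3 burnt (F count now 2)
Step 5: +1 fires, +2 burnt (F count now 1)
Step 6: +1 fires, +1 burnt (F count now 1)
Step 7: +1 fires, +1 burnt (F count now 1)
Step 8: +0 fires, +1 burnt (F count now 0)
Fire out after step 8
Initially T: 19, now '.': 29
Total burnt (originally-T cells now '.'): 18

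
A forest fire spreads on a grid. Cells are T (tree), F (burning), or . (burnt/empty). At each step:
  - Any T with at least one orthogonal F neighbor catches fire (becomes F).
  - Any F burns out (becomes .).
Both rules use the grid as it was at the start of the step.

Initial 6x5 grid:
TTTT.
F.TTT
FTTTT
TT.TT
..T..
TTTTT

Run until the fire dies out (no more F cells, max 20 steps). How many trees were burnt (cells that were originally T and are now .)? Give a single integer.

Step 1: +3 fires, +2 burnt (F count now 3)
Step 2: +3 fires, +3 burnt (F count now 3)
Step 3: +3 fires, +3 burnt (F count now 3)
Step 4: +4 fires, +3 burnt (F count now 4)
Step 5: +2 fires, +4 burnt (F count now 2)
Step 6: +0 fires, +2 burnt (F count now 0)
Fire out after step 6
Initially T: 21, now '.': 24
Total burnt (originally-T cells now '.'): 15

Answer: 15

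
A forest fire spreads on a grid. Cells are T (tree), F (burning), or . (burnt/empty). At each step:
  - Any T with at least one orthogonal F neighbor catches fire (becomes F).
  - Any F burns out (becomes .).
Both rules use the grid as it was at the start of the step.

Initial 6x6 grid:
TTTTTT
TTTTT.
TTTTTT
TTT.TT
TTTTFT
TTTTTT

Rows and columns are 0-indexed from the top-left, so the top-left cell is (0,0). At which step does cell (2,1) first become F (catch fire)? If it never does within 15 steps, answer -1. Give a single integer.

Step 1: cell (2,1)='T' (+4 fires, +1 burnt)
Step 2: cell (2,1)='T' (+5 fires, +4 burnt)
Step 3: cell (2,1)='T' (+6 fires, +5 burnt)
Step 4: cell (2,1)='T' (+6 fires, +6 burnt)
Step 5: cell (2,1)='F' (+6 fires, +6 burnt)
  -> target ignites at step 5
Step 6: cell (2,1)='.' (+3 fires, +6 burnt)
Step 7: cell (2,1)='.' (+2 fires, +3 burnt)
Step 8: cell (2,1)='.' (+1 fires, +2 burnt)
Step 9: cell (2,1)='.' (+0 fires, +1 burnt)
  fire out at step 9

5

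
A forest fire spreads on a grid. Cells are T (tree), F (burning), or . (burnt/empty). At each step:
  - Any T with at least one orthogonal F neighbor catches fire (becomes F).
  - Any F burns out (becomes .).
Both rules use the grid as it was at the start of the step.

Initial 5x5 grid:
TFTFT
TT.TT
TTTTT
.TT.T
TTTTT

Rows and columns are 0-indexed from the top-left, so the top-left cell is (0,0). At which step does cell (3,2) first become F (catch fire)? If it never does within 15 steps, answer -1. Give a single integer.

Step 1: cell (3,2)='T' (+5 fires, +2 burnt)
Step 2: cell (3,2)='T' (+4 fires, +5 burnt)
Step 3: cell (3,2)='T' (+4 fires, +4 burnt)
Step 4: cell (3,2)='F' (+3 fires, +4 burnt)
  -> target ignites at step 4
Step 5: cell (3,2)='.' (+3 fires, +3 burnt)
Step 6: cell (3,2)='.' (+1 fires, +3 burnt)
Step 7: cell (3,2)='.' (+0 fires, +1 burnt)
  fire out at step 7

4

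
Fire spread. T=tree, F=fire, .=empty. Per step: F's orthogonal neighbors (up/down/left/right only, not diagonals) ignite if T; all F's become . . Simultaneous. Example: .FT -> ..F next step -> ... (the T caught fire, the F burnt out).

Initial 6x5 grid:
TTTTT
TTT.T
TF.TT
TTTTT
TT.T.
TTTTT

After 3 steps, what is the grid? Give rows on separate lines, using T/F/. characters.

Step 1: 3 trees catch fire, 1 burn out
  TTTTT
  TFT.T
  F..TT
  TFTTT
  TT.T.
  TTTTT
Step 2: 6 trees catch fire, 3 burn out
  TFTTT
  F.F.T
  ...TT
  F.FTT
  TF.T.
  TTTTT
Step 3: 5 trees catch fire, 6 burn out
  F.FTT
  ....T
  ...TT
  ...FT
  F..T.
  TFTTT

F.FTT
....T
...TT
...FT
F..T.
TFTTT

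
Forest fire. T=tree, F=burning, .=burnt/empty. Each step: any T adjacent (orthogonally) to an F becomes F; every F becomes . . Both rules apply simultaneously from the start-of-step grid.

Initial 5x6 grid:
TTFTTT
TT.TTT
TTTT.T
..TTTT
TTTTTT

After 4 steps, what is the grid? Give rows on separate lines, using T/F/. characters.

Step 1: 2 trees catch fire, 1 burn out
  TF.FTT
  TT.TTT
  TTTT.T
  ..TTTT
  TTTTTT
Step 2: 4 trees catch fire, 2 burn out
  F...FT
  TF.FTT
  TTTT.T
  ..TTTT
  TTTTTT
Step 3: 5 trees catch fire, 4 burn out
  .....F
  F...FT
  TFTF.T
  ..TTTT
  TTTTTT
Step 4: 4 trees catch fire, 5 burn out
  ......
  .....F
  F.F..T
  ..TFTT
  TTTTTT

......
.....F
F.F..T
..TFTT
TTTTTT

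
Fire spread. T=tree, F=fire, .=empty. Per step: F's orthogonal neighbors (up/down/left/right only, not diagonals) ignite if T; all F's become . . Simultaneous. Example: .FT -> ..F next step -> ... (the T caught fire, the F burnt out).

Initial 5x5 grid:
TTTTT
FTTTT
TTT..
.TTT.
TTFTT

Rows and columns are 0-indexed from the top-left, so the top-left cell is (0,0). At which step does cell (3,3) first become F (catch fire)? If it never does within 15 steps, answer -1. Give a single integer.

Step 1: cell (3,3)='T' (+6 fires, +2 burnt)
Step 2: cell (3,3)='F' (+8 fires, +6 burnt)
  -> target ignites at step 2
Step 3: cell (3,3)='.' (+2 fires, +8 burnt)
Step 4: cell (3,3)='.' (+2 fires, +2 burnt)
Step 5: cell (3,3)='.' (+1 fires, +2 burnt)
Step 6: cell (3,3)='.' (+0 fires, +1 burnt)
  fire out at step 6

2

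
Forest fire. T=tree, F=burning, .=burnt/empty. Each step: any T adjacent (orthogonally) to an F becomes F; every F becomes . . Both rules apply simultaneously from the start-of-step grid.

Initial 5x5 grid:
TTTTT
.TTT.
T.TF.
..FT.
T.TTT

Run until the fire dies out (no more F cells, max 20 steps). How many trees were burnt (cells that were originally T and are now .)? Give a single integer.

Answer: 13

Derivation:
Step 1: +4 fires, +2 burnt (F count now 4)
Step 2: +3 fires, +4 burnt (F count now 3)
Step 3: +4 fires, +3 burnt (F count now 4)
Step 4: +1 fires, +4 burnt (F count now 1)
Step 5: +1 fires, +1 burnt (F count now 1)
Step 6: +0 fires, +1 burnt (F count now 0)
Fire out after step 6
Initially T: 15, now '.': 23
Total burnt (originally-T cells now '.'): 13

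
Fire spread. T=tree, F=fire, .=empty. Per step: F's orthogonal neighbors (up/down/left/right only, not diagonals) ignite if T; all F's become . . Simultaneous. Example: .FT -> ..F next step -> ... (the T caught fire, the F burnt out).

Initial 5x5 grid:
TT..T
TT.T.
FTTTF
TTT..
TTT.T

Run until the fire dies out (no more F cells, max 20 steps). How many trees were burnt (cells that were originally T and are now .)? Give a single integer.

Step 1: +4 fires, +2 burnt (F count now 4)
Step 2: +6 fires, +4 burnt (F count now 6)
Step 3: +3 fires, +6 burnt (F count now 3)
Step 4: +1 fires, +3 burnt (F count now 1)
Step 5: +0 fires, +1 burnt (F count now 0)
Fire out after step 5
Initially T: 16, now '.': 23
Total burnt (originally-T cells now '.'): 14

Answer: 14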